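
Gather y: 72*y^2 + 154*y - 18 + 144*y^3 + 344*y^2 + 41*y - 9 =144*y^3 + 416*y^2 + 195*y - 27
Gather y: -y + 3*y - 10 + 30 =2*y + 20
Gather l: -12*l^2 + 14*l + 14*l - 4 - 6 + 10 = -12*l^2 + 28*l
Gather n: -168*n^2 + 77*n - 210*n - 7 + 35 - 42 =-168*n^2 - 133*n - 14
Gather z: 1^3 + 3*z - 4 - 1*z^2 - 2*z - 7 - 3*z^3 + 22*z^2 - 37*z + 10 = -3*z^3 + 21*z^2 - 36*z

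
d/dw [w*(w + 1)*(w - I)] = 3*w^2 + 2*w*(1 - I) - I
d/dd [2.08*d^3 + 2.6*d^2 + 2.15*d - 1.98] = 6.24*d^2 + 5.2*d + 2.15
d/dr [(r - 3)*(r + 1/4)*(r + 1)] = 3*r^2 - 7*r/2 - 7/2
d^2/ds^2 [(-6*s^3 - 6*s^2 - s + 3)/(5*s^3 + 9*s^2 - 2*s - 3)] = 10*(24*s^6 - 51*s^5 - 81*s^4 + 13*s^3 - 9*s^2 - 54*s + 9)/(125*s^9 + 675*s^8 + 1065*s^7 - 36*s^6 - 1236*s^5 - 441*s^4 + 451*s^3 + 207*s^2 - 54*s - 27)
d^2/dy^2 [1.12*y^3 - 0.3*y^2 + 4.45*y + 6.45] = 6.72*y - 0.6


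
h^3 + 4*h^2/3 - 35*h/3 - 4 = (h - 3)*(h + 1/3)*(h + 4)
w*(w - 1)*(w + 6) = w^3 + 5*w^2 - 6*w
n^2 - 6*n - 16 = (n - 8)*(n + 2)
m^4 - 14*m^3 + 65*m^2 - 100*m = m*(m - 5)^2*(m - 4)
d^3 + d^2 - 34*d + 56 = (d - 4)*(d - 2)*(d + 7)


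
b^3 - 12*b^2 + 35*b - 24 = (b - 8)*(b - 3)*(b - 1)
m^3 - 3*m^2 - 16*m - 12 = (m - 6)*(m + 1)*(m + 2)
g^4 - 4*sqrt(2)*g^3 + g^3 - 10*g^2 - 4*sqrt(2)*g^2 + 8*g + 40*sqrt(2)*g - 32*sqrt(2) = (g - 2)*(g - 1)*(g + 4)*(g - 4*sqrt(2))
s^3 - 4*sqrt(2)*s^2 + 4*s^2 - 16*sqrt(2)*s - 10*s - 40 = (s + 4)*(s - 5*sqrt(2))*(s + sqrt(2))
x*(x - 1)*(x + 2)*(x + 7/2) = x^4 + 9*x^3/2 + 3*x^2/2 - 7*x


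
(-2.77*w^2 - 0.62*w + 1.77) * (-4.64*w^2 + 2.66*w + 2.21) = 12.8528*w^4 - 4.4914*w^3 - 15.9837*w^2 + 3.338*w + 3.9117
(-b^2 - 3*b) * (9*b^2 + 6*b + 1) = -9*b^4 - 33*b^3 - 19*b^2 - 3*b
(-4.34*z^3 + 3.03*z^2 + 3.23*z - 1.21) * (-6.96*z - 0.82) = 30.2064*z^4 - 17.53*z^3 - 24.9654*z^2 + 5.773*z + 0.9922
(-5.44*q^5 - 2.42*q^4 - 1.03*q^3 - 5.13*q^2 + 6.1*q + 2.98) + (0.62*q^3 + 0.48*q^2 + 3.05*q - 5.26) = -5.44*q^5 - 2.42*q^4 - 0.41*q^3 - 4.65*q^2 + 9.15*q - 2.28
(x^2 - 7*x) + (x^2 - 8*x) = 2*x^2 - 15*x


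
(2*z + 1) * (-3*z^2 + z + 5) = -6*z^3 - z^2 + 11*z + 5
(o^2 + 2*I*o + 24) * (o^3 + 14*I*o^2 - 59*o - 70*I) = o^5 + 16*I*o^4 - 63*o^3 + 148*I*o^2 - 1276*o - 1680*I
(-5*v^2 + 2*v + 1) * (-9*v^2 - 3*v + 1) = 45*v^4 - 3*v^3 - 20*v^2 - v + 1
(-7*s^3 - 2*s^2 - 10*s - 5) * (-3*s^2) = 21*s^5 + 6*s^4 + 30*s^3 + 15*s^2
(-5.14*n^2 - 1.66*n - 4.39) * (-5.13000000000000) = 26.3682*n^2 + 8.5158*n + 22.5207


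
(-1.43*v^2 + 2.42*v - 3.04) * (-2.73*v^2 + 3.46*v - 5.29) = 3.9039*v^4 - 11.5544*v^3 + 24.2371*v^2 - 23.3202*v + 16.0816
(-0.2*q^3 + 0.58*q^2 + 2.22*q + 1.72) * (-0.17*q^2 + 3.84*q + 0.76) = 0.034*q^5 - 0.8666*q^4 + 1.6978*q^3 + 8.6732*q^2 + 8.292*q + 1.3072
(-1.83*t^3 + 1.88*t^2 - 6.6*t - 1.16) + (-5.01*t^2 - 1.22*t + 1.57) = -1.83*t^3 - 3.13*t^2 - 7.82*t + 0.41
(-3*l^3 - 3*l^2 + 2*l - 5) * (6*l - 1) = -18*l^4 - 15*l^3 + 15*l^2 - 32*l + 5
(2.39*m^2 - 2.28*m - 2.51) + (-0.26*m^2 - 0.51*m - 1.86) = 2.13*m^2 - 2.79*m - 4.37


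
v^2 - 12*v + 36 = (v - 6)^2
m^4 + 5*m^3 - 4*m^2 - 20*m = m*(m - 2)*(m + 2)*(m + 5)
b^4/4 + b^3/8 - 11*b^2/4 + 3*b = b*(b/4 + 1)*(b - 2)*(b - 3/2)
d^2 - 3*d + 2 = (d - 2)*(d - 1)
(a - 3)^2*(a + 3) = a^3 - 3*a^2 - 9*a + 27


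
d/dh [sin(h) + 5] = cos(h)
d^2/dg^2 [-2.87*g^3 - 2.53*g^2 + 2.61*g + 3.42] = -17.22*g - 5.06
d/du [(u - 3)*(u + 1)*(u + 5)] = 3*u^2 + 6*u - 13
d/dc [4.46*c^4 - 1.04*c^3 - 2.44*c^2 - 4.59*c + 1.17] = 17.84*c^3 - 3.12*c^2 - 4.88*c - 4.59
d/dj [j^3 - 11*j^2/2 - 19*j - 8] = 3*j^2 - 11*j - 19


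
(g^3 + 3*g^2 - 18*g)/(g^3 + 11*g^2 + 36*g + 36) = g*(g - 3)/(g^2 + 5*g + 6)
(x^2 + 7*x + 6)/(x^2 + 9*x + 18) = (x + 1)/(x + 3)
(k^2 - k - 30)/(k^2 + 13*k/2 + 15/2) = 2*(k - 6)/(2*k + 3)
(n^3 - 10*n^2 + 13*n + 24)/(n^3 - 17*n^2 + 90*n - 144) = (n + 1)/(n - 6)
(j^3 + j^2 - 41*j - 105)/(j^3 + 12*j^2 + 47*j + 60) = (j - 7)/(j + 4)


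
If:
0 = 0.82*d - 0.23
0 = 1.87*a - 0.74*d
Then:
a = 0.11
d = 0.28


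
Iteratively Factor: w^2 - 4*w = (w - 4)*(w)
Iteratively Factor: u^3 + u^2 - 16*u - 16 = (u - 4)*(u^2 + 5*u + 4) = (u - 4)*(u + 1)*(u + 4)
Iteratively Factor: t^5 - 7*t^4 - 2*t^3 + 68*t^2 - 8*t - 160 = (t + 2)*(t^4 - 9*t^3 + 16*t^2 + 36*t - 80) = (t - 5)*(t + 2)*(t^3 - 4*t^2 - 4*t + 16) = (t - 5)*(t - 4)*(t + 2)*(t^2 - 4) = (t - 5)*(t - 4)*(t - 2)*(t + 2)*(t + 2)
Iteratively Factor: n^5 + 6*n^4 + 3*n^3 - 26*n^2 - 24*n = (n)*(n^4 + 6*n^3 + 3*n^2 - 26*n - 24) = n*(n + 1)*(n^3 + 5*n^2 - 2*n - 24) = n*(n + 1)*(n + 3)*(n^2 + 2*n - 8) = n*(n - 2)*(n + 1)*(n + 3)*(n + 4)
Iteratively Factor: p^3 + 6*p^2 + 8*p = (p + 4)*(p^2 + 2*p) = (p + 2)*(p + 4)*(p)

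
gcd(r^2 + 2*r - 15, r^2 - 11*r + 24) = r - 3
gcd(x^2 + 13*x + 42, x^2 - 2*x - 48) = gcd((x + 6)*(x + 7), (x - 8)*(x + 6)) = x + 6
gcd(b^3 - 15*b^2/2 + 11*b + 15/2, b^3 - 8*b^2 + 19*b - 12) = b - 3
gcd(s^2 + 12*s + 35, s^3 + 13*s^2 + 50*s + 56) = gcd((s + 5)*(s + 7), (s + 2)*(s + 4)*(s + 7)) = s + 7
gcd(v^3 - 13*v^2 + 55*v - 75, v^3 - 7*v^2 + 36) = v - 3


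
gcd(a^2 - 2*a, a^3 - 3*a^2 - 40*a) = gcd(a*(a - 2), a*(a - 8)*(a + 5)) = a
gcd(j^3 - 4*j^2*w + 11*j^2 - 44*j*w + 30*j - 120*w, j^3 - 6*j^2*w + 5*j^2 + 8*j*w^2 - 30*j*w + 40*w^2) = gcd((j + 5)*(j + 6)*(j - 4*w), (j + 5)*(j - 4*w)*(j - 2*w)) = -j^2 + 4*j*w - 5*j + 20*w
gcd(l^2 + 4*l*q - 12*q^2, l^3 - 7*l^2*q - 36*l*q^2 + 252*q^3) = l + 6*q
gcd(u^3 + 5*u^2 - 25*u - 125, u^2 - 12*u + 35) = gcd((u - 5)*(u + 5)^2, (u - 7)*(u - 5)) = u - 5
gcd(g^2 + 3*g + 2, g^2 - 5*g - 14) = g + 2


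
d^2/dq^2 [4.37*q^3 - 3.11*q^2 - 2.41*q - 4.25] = 26.22*q - 6.22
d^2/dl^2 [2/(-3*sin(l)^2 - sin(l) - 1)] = 2*(36*sin(l)^4 + 9*sin(l)^3 - 65*sin(l)^2 - 19*sin(l) + 4)/(3*sin(l)^2 + sin(l) + 1)^3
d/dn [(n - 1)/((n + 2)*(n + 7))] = (-n^2 + 2*n + 23)/(n^4 + 18*n^3 + 109*n^2 + 252*n + 196)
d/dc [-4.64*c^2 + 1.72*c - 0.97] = 1.72 - 9.28*c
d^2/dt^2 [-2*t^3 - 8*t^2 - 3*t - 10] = -12*t - 16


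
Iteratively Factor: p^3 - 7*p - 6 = (p - 3)*(p^2 + 3*p + 2) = (p - 3)*(p + 2)*(p + 1)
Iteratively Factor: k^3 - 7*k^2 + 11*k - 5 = (k - 1)*(k^2 - 6*k + 5) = (k - 5)*(k - 1)*(k - 1)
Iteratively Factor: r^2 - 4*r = (r)*(r - 4)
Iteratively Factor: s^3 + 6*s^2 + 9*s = (s + 3)*(s^2 + 3*s) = s*(s + 3)*(s + 3)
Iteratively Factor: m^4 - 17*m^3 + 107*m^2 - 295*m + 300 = (m - 4)*(m^3 - 13*m^2 + 55*m - 75) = (m - 5)*(m - 4)*(m^2 - 8*m + 15) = (m - 5)*(m - 4)*(m - 3)*(m - 5)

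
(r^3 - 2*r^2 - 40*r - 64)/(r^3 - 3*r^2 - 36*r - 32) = (r + 2)/(r + 1)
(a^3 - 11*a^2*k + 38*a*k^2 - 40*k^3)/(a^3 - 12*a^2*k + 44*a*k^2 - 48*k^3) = (a - 5*k)/(a - 6*k)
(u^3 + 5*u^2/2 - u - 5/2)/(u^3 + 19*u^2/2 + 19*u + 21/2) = (2*u^2 + 3*u - 5)/(2*u^2 + 17*u + 21)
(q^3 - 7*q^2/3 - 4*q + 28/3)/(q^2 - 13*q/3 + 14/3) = q + 2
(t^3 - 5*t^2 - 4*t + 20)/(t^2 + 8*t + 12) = (t^2 - 7*t + 10)/(t + 6)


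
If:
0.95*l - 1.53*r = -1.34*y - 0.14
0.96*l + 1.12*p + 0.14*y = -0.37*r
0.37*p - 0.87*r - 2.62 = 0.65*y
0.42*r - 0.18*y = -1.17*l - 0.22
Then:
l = 0.05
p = 0.65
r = -1.42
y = -1.76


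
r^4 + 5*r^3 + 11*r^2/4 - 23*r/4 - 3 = (r - 1)*(r + 1/2)*(r + 3/2)*(r + 4)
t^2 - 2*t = t*(t - 2)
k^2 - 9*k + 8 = (k - 8)*(k - 1)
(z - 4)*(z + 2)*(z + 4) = z^3 + 2*z^2 - 16*z - 32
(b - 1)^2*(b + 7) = b^3 + 5*b^2 - 13*b + 7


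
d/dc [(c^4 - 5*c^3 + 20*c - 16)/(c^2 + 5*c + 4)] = 2*(c^5 + 5*c^4 - 17*c^3 - 40*c^2 + 16*c + 80)/(c^4 + 10*c^3 + 33*c^2 + 40*c + 16)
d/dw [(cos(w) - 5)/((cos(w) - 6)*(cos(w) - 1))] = (cos(w)^2 - 10*cos(w) + 29)*sin(w)/((cos(w) - 6)^2*(cos(w) - 1)^2)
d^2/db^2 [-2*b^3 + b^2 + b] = 2 - 12*b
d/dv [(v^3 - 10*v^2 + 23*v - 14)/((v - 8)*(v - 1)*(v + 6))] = (7*v^2 - 124*v + 460)/(v^4 - 4*v^3 - 92*v^2 + 192*v + 2304)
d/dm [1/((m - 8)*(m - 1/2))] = 2*(17 - 4*m)/(4*m^4 - 68*m^3 + 321*m^2 - 272*m + 64)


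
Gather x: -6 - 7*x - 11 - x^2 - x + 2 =-x^2 - 8*x - 15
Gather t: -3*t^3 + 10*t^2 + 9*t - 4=-3*t^3 + 10*t^2 + 9*t - 4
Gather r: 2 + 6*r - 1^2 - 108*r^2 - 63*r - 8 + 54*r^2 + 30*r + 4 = -54*r^2 - 27*r - 3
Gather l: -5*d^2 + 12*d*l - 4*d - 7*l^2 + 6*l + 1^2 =-5*d^2 - 4*d - 7*l^2 + l*(12*d + 6) + 1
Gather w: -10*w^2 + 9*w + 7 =-10*w^2 + 9*w + 7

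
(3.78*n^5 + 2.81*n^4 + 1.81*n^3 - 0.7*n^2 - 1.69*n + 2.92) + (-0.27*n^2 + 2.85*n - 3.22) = 3.78*n^5 + 2.81*n^4 + 1.81*n^3 - 0.97*n^2 + 1.16*n - 0.3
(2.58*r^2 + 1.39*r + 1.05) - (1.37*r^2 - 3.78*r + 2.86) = 1.21*r^2 + 5.17*r - 1.81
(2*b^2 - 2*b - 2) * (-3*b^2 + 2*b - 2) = -6*b^4 + 10*b^3 - 2*b^2 + 4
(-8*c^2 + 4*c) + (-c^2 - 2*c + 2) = -9*c^2 + 2*c + 2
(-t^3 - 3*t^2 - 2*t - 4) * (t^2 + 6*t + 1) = -t^5 - 9*t^4 - 21*t^3 - 19*t^2 - 26*t - 4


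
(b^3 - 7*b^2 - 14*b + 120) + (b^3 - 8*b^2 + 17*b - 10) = 2*b^3 - 15*b^2 + 3*b + 110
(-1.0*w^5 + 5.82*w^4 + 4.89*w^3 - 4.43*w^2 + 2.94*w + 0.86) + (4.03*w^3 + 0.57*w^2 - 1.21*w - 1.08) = -1.0*w^5 + 5.82*w^4 + 8.92*w^3 - 3.86*w^2 + 1.73*w - 0.22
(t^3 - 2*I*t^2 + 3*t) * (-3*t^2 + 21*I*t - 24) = -3*t^5 + 27*I*t^4 + 9*t^3 + 111*I*t^2 - 72*t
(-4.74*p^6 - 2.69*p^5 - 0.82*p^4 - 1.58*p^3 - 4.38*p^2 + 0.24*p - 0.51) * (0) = 0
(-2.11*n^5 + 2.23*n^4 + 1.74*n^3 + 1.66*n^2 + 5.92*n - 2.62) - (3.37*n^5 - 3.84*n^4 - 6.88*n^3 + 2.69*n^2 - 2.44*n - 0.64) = -5.48*n^5 + 6.07*n^4 + 8.62*n^3 - 1.03*n^2 + 8.36*n - 1.98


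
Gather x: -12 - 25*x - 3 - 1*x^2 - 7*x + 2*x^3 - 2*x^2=2*x^3 - 3*x^2 - 32*x - 15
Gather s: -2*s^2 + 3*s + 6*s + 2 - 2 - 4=-2*s^2 + 9*s - 4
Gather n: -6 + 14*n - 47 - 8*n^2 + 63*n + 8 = -8*n^2 + 77*n - 45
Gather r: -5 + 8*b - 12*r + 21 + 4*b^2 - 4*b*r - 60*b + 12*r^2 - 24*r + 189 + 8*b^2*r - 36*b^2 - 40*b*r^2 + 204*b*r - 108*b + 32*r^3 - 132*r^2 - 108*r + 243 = -32*b^2 - 160*b + 32*r^3 + r^2*(-40*b - 120) + r*(8*b^2 + 200*b - 144) + 448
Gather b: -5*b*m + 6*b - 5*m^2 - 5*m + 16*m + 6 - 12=b*(6 - 5*m) - 5*m^2 + 11*m - 6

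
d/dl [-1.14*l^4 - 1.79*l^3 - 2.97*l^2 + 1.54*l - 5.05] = -4.56*l^3 - 5.37*l^2 - 5.94*l + 1.54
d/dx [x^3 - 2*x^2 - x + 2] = 3*x^2 - 4*x - 1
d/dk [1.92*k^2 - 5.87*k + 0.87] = 3.84*k - 5.87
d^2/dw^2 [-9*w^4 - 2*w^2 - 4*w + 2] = -108*w^2 - 4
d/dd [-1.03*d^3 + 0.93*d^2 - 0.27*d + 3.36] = -3.09*d^2 + 1.86*d - 0.27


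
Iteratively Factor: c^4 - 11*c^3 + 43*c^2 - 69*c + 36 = (c - 4)*(c^3 - 7*c^2 + 15*c - 9) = (c - 4)*(c - 3)*(c^2 - 4*c + 3) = (c - 4)*(c - 3)*(c - 1)*(c - 3)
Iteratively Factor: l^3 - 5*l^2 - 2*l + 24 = (l - 3)*(l^2 - 2*l - 8) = (l - 4)*(l - 3)*(l + 2)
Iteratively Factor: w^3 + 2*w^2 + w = (w + 1)*(w^2 + w) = (w + 1)^2*(w)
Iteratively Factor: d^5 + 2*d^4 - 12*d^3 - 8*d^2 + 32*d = (d + 4)*(d^4 - 2*d^3 - 4*d^2 + 8*d) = (d - 2)*(d + 4)*(d^3 - 4*d) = (d - 2)*(d + 2)*(d + 4)*(d^2 - 2*d) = d*(d - 2)*(d + 2)*(d + 4)*(d - 2)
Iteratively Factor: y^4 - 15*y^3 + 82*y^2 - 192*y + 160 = (y - 2)*(y^3 - 13*y^2 + 56*y - 80) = (y - 4)*(y - 2)*(y^2 - 9*y + 20) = (y - 4)^2*(y - 2)*(y - 5)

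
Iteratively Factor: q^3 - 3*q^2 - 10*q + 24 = (q - 2)*(q^2 - q - 12) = (q - 4)*(q - 2)*(q + 3)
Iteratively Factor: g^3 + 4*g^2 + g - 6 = (g + 3)*(g^2 + g - 2) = (g + 2)*(g + 3)*(g - 1)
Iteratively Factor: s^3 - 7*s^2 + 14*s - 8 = (s - 1)*(s^2 - 6*s + 8) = (s - 2)*(s - 1)*(s - 4)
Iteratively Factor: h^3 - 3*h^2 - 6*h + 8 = (h + 2)*(h^2 - 5*h + 4) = (h - 4)*(h + 2)*(h - 1)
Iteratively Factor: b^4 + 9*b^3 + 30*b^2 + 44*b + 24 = (b + 3)*(b^3 + 6*b^2 + 12*b + 8) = (b + 2)*(b + 3)*(b^2 + 4*b + 4) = (b + 2)^2*(b + 3)*(b + 2)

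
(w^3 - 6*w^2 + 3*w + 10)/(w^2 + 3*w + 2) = (w^2 - 7*w + 10)/(w + 2)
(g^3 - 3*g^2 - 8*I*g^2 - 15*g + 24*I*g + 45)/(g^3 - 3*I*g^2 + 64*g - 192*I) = (g^2 - g*(3 + 5*I) + 15*I)/(g^2 + 64)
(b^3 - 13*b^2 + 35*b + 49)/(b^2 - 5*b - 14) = (b^2 - 6*b - 7)/(b + 2)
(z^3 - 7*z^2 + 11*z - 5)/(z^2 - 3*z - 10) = (z^2 - 2*z + 1)/(z + 2)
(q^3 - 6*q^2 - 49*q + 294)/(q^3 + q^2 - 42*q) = (q - 7)/q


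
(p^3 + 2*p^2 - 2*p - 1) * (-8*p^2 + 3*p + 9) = -8*p^5 - 13*p^4 + 31*p^3 + 20*p^2 - 21*p - 9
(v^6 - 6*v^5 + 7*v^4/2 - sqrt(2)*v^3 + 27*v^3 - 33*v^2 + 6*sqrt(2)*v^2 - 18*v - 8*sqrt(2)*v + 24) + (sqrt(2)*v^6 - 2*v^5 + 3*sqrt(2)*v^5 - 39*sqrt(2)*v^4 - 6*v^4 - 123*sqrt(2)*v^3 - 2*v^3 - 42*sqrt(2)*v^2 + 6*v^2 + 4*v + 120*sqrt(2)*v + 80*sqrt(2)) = v^6 + sqrt(2)*v^6 - 8*v^5 + 3*sqrt(2)*v^5 - 39*sqrt(2)*v^4 - 5*v^4/2 - 124*sqrt(2)*v^3 + 25*v^3 - 36*sqrt(2)*v^2 - 27*v^2 - 14*v + 112*sqrt(2)*v + 24 + 80*sqrt(2)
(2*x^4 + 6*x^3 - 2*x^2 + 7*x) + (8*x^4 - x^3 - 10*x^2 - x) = 10*x^4 + 5*x^3 - 12*x^2 + 6*x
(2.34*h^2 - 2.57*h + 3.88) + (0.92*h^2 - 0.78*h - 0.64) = 3.26*h^2 - 3.35*h + 3.24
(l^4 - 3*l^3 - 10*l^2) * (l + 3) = l^5 - 19*l^3 - 30*l^2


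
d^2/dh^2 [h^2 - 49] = 2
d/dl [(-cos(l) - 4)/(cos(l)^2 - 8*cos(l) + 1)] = (sin(l)^2 - 8*cos(l) + 32)*sin(l)/(cos(l)^2 - 8*cos(l) + 1)^2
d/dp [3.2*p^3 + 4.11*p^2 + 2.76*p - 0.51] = 9.6*p^2 + 8.22*p + 2.76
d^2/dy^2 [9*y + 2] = 0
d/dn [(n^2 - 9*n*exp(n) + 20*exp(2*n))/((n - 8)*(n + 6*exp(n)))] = ((n - 8)*(n + 6*exp(n))*(-9*n*exp(n) + 2*n + 40*exp(2*n) - 9*exp(n)) - (n - 8)*(6*exp(n) + 1)*(n^2 - 9*n*exp(n) + 20*exp(2*n)) + (n + 6*exp(n))*(-n^2 + 9*n*exp(n) - 20*exp(2*n)))/((n - 8)^2*(n + 6*exp(n))^2)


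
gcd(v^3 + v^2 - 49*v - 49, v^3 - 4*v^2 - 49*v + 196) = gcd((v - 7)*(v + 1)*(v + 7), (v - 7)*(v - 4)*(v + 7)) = v^2 - 49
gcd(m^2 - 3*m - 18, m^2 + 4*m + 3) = m + 3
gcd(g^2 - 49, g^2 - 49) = g^2 - 49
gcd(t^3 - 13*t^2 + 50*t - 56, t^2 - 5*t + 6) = t - 2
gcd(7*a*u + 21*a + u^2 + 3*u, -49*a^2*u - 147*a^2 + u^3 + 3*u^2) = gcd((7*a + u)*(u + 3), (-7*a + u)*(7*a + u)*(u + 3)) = 7*a*u + 21*a + u^2 + 3*u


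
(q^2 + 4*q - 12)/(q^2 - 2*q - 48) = (q - 2)/(q - 8)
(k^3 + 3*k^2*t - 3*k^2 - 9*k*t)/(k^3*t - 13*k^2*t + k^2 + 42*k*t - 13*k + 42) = k*(k^2 + 3*k*t - 3*k - 9*t)/(k^3*t - 13*k^2*t + k^2 + 42*k*t - 13*k + 42)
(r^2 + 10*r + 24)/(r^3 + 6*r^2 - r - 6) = (r + 4)/(r^2 - 1)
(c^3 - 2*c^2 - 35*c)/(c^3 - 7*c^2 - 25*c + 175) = c/(c - 5)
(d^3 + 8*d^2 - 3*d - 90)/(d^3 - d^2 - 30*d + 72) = (d + 5)/(d - 4)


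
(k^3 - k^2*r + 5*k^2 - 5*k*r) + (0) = k^3 - k^2*r + 5*k^2 - 5*k*r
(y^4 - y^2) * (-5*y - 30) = -5*y^5 - 30*y^4 + 5*y^3 + 30*y^2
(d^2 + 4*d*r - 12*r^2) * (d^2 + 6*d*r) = d^4 + 10*d^3*r + 12*d^2*r^2 - 72*d*r^3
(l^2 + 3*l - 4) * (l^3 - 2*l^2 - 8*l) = l^5 + l^4 - 18*l^3 - 16*l^2 + 32*l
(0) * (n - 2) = 0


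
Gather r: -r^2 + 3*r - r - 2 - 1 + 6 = -r^2 + 2*r + 3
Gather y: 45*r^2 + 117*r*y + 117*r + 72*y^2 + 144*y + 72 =45*r^2 + 117*r + 72*y^2 + y*(117*r + 144) + 72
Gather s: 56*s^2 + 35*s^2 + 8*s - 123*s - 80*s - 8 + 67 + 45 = 91*s^2 - 195*s + 104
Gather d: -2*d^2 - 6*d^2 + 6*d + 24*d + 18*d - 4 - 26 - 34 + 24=-8*d^2 + 48*d - 40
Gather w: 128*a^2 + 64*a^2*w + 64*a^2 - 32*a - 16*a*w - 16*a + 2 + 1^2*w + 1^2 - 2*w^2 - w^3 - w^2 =192*a^2 - 48*a - w^3 - 3*w^2 + w*(64*a^2 - 16*a + 1) + 3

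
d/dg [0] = 0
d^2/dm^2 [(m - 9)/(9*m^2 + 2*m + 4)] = 2*((79 - 27*m)*(9*m^2 + 2*m + 4) + 4*(m - 9)*(9*m + 1)^2)/(9*m^2 + 2*m + 4)^3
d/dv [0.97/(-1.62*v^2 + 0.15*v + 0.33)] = (3.1428*v - 0.1455)/(-1.62*v^2 + 0.15*v + 0.33)^2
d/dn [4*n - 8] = 4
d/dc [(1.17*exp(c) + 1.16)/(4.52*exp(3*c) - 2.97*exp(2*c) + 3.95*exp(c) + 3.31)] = (-10.5768*exp(3*c) - 12.2547*exp(2*c) + 6.8904*exp(c) - 0.7093)*exp(c)/(20.4304*exp(6*c) - 26.8488*exp(5*c) + 44.5289*exp(4*c) + 6.4594*exp(3*c) - 4.0589*exp(2*c) + 26.149*exp(c) + 10.9561)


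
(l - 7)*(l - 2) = l^2 - 9*l + 14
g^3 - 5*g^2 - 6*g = g*(g - 6)*(g + 1)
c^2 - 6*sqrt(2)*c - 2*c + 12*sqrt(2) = (c - 2)*(c - 6*sqrt(2))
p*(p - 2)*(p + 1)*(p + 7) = p^4 + 6*p^3 - 9*p^2 - 14*p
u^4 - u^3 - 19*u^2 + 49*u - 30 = (u - 3)*(u - 2)*(u - 1)*(u + 5)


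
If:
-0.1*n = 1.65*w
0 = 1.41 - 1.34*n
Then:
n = 1.05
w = -0.06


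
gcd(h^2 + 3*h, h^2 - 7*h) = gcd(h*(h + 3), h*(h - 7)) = h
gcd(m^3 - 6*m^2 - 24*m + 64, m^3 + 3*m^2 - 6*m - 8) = m^2 + 2*m - 8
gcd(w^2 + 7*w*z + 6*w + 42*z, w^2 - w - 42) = w + 6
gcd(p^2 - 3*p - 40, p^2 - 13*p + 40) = p - 8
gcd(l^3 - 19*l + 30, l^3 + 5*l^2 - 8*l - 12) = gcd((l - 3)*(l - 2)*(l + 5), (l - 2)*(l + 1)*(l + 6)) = l - 2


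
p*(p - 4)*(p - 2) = p^3 - 6*p^2 + 8*p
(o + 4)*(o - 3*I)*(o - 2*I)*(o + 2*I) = o^4 + 4*o^3 - 3*I*o^3 + 4*o^2 - 12*I*o^2 + 16*o - 12*I*o - 48*I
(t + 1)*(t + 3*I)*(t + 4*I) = t^3 + t^2 + 7*I*t^2 - 12*t + 7*I*t - 12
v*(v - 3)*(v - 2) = v^3 - 5*v^2 + 6*v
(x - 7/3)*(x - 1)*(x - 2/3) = x^3 - 4*x^2 + 41*x/9 - 14/9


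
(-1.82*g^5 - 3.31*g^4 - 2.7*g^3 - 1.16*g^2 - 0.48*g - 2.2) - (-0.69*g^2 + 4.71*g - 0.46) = -1.82*g^5 - 3.31*g^4 - 2.7*g^3 - 0.47*g^2 - 5.19*g - 1.74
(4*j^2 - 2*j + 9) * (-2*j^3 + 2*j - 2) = -8*j^5 + 4*j^4 - 10*j^3 - 12*j^2 + 22*j - 18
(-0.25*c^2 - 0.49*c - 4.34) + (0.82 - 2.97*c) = -0.25*c^2 - 3.46*c - 3.52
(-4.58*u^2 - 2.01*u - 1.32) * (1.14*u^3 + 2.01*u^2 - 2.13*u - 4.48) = -5.2212*u^5 - 11.4972*u^4 + 4.2105*u^3 + 22.1465*u^2 + 11.8164*u + 5.9136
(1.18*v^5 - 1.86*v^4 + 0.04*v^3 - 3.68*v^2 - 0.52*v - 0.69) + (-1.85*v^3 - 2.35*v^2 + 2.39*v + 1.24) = 1.18*v^5 - 1.86*v^4 - 1.81*v^3 - 6.03*v^2 + 1.87*v + 0.55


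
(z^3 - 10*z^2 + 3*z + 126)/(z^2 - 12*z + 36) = (z^2 - 4*z - 21)/(z - 6)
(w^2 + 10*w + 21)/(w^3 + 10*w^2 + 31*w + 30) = (w + 7)/(w^2 + 7*w + 10)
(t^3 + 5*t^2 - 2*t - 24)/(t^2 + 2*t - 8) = t + 3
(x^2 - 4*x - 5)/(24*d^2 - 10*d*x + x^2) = (x^2 - 4*x - 5)/(24*d^2 - 10*d*x + x^2)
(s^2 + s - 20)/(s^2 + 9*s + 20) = (s - 4)/(s + 4)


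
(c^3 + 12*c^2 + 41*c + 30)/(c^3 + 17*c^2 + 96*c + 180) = (c + 1)/(c + 6)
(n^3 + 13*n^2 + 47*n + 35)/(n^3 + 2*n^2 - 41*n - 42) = (n + 5)/(n - 6)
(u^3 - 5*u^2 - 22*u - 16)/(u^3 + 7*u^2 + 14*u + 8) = (u - 8)/(u + 4)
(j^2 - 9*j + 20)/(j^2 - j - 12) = (j - 5)/(j + 3)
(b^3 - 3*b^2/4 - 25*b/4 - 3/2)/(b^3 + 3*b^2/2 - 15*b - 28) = (4*b^2 - 11*b - 3)/(2*(2*b^2 - b - 28))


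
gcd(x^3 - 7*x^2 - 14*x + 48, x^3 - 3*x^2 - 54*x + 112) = x^2 - 10*x + 16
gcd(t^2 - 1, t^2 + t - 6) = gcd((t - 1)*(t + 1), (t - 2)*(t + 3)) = 1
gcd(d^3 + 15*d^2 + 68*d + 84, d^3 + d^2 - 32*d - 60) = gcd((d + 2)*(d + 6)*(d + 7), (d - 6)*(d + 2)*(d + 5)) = d + 2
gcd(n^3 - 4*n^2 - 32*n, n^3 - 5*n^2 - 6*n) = n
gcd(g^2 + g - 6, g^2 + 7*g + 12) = g + 3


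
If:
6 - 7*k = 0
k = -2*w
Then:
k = 6/7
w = -3/7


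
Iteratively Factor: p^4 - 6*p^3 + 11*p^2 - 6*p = (p - 1)*(p^3 - 5*p^2 + 6*p) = (p - 3)*(p - 1)*(p^2 - 2*p) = p*(p - 3)*(p - 1)*(p - 2)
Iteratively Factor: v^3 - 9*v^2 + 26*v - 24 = (v - 2)*(v^2 - 7*v + 12) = (v - 3)*(v - 2)*(v - 4)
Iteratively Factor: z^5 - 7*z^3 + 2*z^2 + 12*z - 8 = (z - 2)*(z^4 + 2*z^3 - 3*z^2 - 4*z + 4) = (z - 2)*(z + 2)*(z^3 - 3*z + 2) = (z - 2)*(z - 1)*(z + 2)*(z^2 + z - 2) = (z - 2)*(z - 1)^2*(z + 2)*(z + 2)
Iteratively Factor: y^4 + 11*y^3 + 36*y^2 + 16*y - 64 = (y + 4)*(y^3 + 7*y^2 + 8*y - 16) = (y + 4)^2*(y^2 + 3*y - 4) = (y + 4)^3*(y - 1)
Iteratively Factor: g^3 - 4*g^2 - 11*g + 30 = (g - 5)*(g^2 + g - 6) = (g - 5)*(g - 2)*(g + 3)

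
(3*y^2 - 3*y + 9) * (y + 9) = 3*y^3 + 24*y^2 - 18*y + 81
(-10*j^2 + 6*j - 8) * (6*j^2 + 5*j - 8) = -60*j^4 - 14*j^3 + 62*j^2 - 88*j + 64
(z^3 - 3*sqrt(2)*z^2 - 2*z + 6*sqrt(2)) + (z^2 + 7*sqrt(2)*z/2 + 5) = z^3 - 3*sqrt(2)*z^2 + z^2 - 2*z + 7*sqrt(2)*z/2 + 5 + 6*sqrt(2)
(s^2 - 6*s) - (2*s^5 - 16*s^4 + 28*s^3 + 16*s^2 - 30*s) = -2*s^5 + 16*s^4 - 28*s^3 - 15*s^2 + 24*s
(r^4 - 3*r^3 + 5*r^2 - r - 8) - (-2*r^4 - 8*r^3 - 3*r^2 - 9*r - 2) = 3*r^4 + 5*r^3 + 8*r^2 + 8*r - 6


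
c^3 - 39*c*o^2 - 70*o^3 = (c - 7*o)*(c + 2*o)*(c + 5*o)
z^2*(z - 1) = z^3 - z^2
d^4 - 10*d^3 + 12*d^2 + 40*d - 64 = (d - 8)*(d - 2)^2*(d + 2)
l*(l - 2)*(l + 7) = l^3 + 5*l^2 - 14*l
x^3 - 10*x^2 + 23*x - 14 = (x - 7)*(x - 2)*(x - 1)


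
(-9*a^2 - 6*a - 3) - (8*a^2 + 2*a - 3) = -17*a^2 - 8*a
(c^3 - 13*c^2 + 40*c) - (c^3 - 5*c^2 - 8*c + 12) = -8*c^2 + 48*c - 12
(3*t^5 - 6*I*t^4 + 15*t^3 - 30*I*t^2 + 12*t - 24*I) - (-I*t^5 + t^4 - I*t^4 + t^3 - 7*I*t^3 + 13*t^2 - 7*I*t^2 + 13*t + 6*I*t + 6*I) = 3*t^5 + I*t^5 - t^4 - 5*I*t^4 + 14*t^3 + 7*I*t^3 - 13*t^2 - 23*I*t^2 - t - 6*I*t - 30*I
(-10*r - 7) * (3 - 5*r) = 50*r^2 + 5*r - 21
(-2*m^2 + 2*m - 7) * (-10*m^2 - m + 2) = 20*m^4 - 18*m^3 + 64*m^2 + 11*m - 14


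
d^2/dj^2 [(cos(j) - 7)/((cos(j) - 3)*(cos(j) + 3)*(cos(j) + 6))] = (222*(1 - cos(j)^2)^2 - 48*sin(j)^6 - 4*cos(j)^7 - 3*cos(j)^6 + 396*cos(j)^5 - 258*cos(j)^3 + 9939*cos(j)^2 - 4374*cos(j) - 6816)/((cos(j) - 3)^3*(cos(j) + 3)^3*(cos(j) + 6)^3)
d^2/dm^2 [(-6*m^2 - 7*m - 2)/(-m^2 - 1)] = 2*(7*m^3 - 12*m^2 - 21*m + 4)/(m^6 + 3*m^4 + 3*m^2 + 1)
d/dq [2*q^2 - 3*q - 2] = 4*q - 3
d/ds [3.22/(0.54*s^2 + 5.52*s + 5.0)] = (-3.4776*s - 17.7744)/(0.54*s^2 + 5.52*s + 5.0)^2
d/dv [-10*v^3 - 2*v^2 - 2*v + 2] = -30*v^2 - 4*v - 2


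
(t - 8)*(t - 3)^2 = t^3 - 14*t^2 + 57*t - 72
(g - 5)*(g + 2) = g^2 - 3*g - 10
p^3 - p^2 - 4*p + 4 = (p - 2)*(p - 1)*(p + 2)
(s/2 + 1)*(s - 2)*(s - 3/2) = s^3/2 - 3*s^2/4 - 2*s + 3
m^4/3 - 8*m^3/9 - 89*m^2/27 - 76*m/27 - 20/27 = (m/3 + 1/3)*(m - 5)*(m + 2/3)^2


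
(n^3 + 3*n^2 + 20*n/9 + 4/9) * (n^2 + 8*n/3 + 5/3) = n^5 + 17*n^4/3 + 107*n^3/9 + 307*n^2/27 + 44*n/9 + 20/27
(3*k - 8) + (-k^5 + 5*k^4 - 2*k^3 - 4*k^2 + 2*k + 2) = -k^5 + 5*k^4 - 2*k^3 - 4*k^2 + 5*k - 6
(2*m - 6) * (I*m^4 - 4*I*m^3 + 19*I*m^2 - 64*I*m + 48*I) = 2*I*m^5 - 14*I*m^4 + 62*I*m^3 - 242*I*m^2 + 480*I*m - 288*I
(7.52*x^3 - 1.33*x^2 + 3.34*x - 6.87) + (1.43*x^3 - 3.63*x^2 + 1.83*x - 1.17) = 8.95*x^3 - 4.96*x^2 + 5.17*x - 8.04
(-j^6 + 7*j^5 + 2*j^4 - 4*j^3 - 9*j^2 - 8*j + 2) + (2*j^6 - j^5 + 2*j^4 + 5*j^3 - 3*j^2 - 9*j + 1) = j^6 + 6*j^5 + 4*j^4 + j^3 - 12*j^2 - 17*j + 3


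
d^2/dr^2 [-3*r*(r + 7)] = -6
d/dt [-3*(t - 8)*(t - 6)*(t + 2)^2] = -12*t^3 + 90*t^2 + 24*t - 408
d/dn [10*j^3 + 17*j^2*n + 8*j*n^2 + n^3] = 17*j^2 + 16*j*n + 3*n^2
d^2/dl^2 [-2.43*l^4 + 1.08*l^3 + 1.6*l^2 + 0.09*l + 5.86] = -29.16*l^2 + 6.48*l + 3.2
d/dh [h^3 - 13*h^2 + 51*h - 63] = 3*h^2 - 26*h + 51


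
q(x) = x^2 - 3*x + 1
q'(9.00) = 15.00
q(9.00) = 55.00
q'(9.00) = 15.00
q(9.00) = 55.00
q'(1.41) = -0.18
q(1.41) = -1.24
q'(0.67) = -1.66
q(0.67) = -0.56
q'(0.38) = -2.24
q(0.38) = 0.00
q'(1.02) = -0.96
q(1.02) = -1.02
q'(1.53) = 0.06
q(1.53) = -1.25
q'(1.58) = 0.16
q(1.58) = -1.24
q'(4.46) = 5.92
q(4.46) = 7.51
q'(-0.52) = -4.04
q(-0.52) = 2.83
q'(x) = 2*x - 3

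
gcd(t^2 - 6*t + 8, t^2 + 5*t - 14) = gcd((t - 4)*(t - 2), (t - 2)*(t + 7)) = t - 2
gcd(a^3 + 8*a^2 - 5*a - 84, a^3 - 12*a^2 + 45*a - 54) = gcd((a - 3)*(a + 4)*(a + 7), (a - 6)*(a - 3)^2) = a - 3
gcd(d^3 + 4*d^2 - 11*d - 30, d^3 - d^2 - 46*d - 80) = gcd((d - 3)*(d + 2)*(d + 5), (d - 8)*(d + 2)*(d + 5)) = d^2 + 7*d + 10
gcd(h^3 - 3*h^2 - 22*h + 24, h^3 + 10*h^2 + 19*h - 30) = h - 1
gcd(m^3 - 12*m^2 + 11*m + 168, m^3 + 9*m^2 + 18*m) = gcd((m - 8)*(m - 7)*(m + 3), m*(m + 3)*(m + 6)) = m + 3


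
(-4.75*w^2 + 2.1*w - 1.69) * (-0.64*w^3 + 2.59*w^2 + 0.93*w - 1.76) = 3.04*w^5 - 13.6465*w^4 + 2.1031*w^3 + 5.9359*w^2 - 5.2677*w + 2.9744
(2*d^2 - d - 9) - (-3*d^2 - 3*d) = 5*d^2 + 2*d - 9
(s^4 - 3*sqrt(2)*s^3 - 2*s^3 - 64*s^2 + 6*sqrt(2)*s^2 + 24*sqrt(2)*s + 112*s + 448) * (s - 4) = s^5 - 6*s^4 - 3*sqrt(2)*s^4 - 56*s^3 + 18*sqrt(2)*s^3 + 368*s^2 - 96*sqrt(2)*s - 1792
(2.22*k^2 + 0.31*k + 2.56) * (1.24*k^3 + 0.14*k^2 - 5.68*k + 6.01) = 2.7528*k^5 + 0.6952*k^4 - 9.3918*k^3 + 11.9398*k^2 - 12.6777*k + 15.3856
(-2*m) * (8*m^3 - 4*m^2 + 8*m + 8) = -16*m^4 + 8*m^3 - 16*m^2 - 16*m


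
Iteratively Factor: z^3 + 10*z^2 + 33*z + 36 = (z + 3)*(z^2 + 7*z + 12) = (z + 3)*(z + 4)*(z + 3)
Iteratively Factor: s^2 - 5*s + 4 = (s - 1)*(s - 4)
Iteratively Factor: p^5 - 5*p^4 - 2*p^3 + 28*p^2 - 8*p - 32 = (p - 2)*(p^4 - 3*p^3 - 8*p^2 + 12*p + 16) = (p - 2)^2*(p^3 - p^2 - 10*p - 8) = (p - 4)*(p - 2)^2*(p^2 + 3*p + 2) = (p - 4)*(p - 2)^2*(p + 2)*(p + 1)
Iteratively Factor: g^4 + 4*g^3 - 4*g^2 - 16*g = (g)*(g^3 + 4*g^2 - 4*g - 16) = g*(g + 2)*(g^2 + 2*g - 8) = g*(g - 2)*(g + 2)*(g + 4)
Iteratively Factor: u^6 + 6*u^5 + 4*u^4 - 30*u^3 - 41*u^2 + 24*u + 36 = (u + 3)*(u^5 + 3*u^4 - 5*u^3 - 15*u^2 + 4*u + 12) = (u + 3)^2*(u^4 - 5*u^2 + 4) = (u - 2)*(u + 3)^2*(u^3 + 2*u^2 - u - 2) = (u - 2)*(u + 2)*(u + 3)^2*(u^2 - 1) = (u - 2)*(u - 1)*(u + 2)*(u + 3)^2*(u + 1)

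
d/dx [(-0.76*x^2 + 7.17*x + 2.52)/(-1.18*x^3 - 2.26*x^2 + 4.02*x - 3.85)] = (-0.8968*x^4 + 16.9212*x^3 + 22.0698*x^2 + 17.2424*x - 37.7349)/(1.3924*x^6 + 5.3336*x^5 - 4.3796*x^4 - 9.0844*x^3 + 33.5624*x^2 - 30.954*x + 14.8225)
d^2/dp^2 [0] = 0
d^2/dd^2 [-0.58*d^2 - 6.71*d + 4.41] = -1.16000000000000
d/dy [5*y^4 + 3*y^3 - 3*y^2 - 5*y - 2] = 20*y^3 + 9*y^2 - 6*y - 5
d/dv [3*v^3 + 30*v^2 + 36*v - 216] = 9*v^2 + 60*v + 36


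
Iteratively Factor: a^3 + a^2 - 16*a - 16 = (a + 1)*(a^2 - 16) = (a + 1)*(a + 4)*(a - 4)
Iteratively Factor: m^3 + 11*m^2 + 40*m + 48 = (m + 4)*(m^2 + 7*m + 12) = (m + 3)*(m + 4)*(m + 4)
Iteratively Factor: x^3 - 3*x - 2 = (x + 1)*(x^2 - x - 2) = (x + 1)^2*(x - 2)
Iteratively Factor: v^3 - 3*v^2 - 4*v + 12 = (v - 2)*(v^2 - v - 6) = (v - 2)*(v + 2)*(v - 3)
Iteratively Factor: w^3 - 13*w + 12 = (w - 3)*(w^2 + 3*w - 4) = (w - 3)*(w + 4)*(w - 1)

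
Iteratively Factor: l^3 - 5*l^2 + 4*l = (l - 4)*(l^2 - l) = l*(l - 4)*(l - 1)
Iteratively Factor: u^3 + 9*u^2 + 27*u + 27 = (u + 3)*(u^2 + 6*u + 9) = (u + 3)^2*(u + 3)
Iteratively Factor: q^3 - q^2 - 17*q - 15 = (q + 3)*(q^2 - 4*q - 5) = (q - 5)*(q + 3)*(q + 1)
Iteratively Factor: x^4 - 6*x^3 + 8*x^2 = (x - 4)*(x^3 - 2*x^2) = x*(x - 4)*(x^2 - 2*x) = x*(x - 4)*(x - 2)*(x)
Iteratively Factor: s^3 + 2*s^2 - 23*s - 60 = (s + 4)*(s^2 - 2*s - 15) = (s - 5)*(s + 4)*(s + 3)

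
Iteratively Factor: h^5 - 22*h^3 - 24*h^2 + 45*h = (h + 3)*(h^4 - 3*h^3 - 13*h^2 + 15*h) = (h + 3)^2*(h^3 - 6*h^2 + 5*h) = (h - 1)*(h + 3)^2*(h^2 - 5*h) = (h - 5)*(h - 1)*(h + 3)^2*(h)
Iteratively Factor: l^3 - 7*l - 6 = (l + 2)*(l^2 - 2*l - 3) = (l + 1)*(l + 2)*(l - 3)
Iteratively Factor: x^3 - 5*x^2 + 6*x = (x - 2)*(x^2 - 3*x) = x*(x - 2)*(x - 3)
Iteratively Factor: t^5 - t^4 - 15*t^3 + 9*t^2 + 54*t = (t)*(t^4 - t^3 - 15*t^2 + 9*t + 54) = t*(t - 3)*(t^3 + 2*t^2 - 9*t - 18) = t*(t - 3)*(t + 2)*(t^2 - 9) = t*(t - 3)^2*(t + 2)*(t + 3)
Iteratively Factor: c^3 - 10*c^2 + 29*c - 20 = (c - 1)*(c^2 - 9*c + 20) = (c - 5)*(c - 1)*(c - 4)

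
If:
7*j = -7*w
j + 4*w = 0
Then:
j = 0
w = 0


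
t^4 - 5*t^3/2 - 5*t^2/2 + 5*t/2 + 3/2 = (t - 3)*(t - 1)*(t + 1/2)*(t + 1)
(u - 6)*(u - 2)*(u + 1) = u^3 - 7*u^2 + 4*u + 12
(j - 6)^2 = j^2 - 12*j + 36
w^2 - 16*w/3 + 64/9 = (w - 8/3)^2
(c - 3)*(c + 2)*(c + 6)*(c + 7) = c^4 + 12*c^3 + 23*c^2 - 120*c - 252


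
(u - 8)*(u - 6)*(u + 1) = u^3 - 13*u^2 + 34*u + 48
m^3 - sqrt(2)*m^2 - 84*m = m*(m - 7*sqrt(2))*(m + 6*sqrt(2))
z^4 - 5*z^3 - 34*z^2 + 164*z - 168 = (z - 7)*(z - 2)^2*(z + 6)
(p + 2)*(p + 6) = p^2 + 8*p + 12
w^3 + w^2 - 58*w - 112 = (w - 8)*(w + 2)*(w + 7)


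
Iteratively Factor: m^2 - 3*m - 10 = (m + 2)*(m - 5)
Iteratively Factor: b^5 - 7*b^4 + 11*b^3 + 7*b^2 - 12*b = (b + 1)*(b^4 - 8*b^3 + 19*b^2 - 12*b) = (b - 1)*(b + 1)*(b^3 - 7*b^2 + 12*b) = (b - 3)*(b - 1)*(b + 1)*(b^2 - 4*b) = b*(b - 3)*(b - 1)*(b + 1)*(b - 4)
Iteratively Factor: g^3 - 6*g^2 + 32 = (g - 4)*(g^2 - 2*g - 8) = (g - 4)*(g + 2)*(g - 4)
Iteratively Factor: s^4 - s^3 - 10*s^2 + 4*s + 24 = (s - 2)*(s^3 + s^2 - 8*s - 12) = (s - 2)*(s + 2)*(s^2 - s - 6) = (s - 3)*(s - 2)*(s + 2)*(s + 2)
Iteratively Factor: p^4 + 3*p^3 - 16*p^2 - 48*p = (p + 3)*(p^3 - 16*p) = p*(p + 3)*(p^2 - 16) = p*(p + 3)*(p + 4)*(p - 4)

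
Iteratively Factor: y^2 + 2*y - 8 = (y + 4)*(y - 2)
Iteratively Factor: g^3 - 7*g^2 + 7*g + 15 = (g - 5)*(g^2 - 2*g - 3) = (g - 5)*(g - 3)*(g + 1)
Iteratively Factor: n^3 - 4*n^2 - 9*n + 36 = (n - 4)*(n^2 - 9) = (n - 4)*(n - 3)*(n + 3)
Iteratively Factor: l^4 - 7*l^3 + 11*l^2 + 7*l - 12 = (l - 4)*(l^3 - 3*l^2 - l + 3) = (l - 4)*(l - 3)*(l^2 - 1) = (l - 4)*(l - 3)*(l + 1)*(l - 1)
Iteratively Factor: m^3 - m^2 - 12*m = (m)*(m^2 - m - 12) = m*(m - 4)*(m + 3)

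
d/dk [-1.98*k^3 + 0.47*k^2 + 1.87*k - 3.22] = -5.94*k^2 + 0.94*k + 1.87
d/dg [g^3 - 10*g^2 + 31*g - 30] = 3*g^2 - 20*g + 31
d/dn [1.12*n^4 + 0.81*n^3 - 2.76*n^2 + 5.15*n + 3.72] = 4.48*n^3 + 2.43*n^2 - 5.52*n + 5.15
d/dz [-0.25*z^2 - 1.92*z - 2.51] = -0.5*z - 1.92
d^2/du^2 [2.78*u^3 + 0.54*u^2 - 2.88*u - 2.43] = 16.68*u + 1.08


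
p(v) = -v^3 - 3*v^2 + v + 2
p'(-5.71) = -62.55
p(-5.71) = 84.65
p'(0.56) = -3.30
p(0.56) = 1.44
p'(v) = -3*v^2 - 6*v + 1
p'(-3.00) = -8.00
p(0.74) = 0.69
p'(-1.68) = 2.61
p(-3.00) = -1.00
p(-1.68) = -3.41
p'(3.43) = -54.87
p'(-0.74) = 3.80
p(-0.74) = 0.02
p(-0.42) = 1.12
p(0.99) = -0.92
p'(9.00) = -296.00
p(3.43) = -70.22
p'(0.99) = -7.88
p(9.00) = -961.00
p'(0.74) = -5.08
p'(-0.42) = 2.99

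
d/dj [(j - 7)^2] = 2*j - 14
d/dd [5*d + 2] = 5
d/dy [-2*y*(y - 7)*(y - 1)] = -6*y^2 + 32*y - 14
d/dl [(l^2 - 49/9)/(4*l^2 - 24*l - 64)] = (-27*l^2 - 95*l - 147)/(18*(l^4 - 12*l^3 + 4*l^2 + 192*l + 256))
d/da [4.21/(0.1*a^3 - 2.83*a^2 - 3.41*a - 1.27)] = (-1.263*a^2 + 23.8286*a + 14.3561)/(-0.1*a^3 + 2.83*a^2 + 3.41*a + 1.27)^2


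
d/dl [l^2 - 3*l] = 2*l - 3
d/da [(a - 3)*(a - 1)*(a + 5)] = 3*a^2 + 2*a - 17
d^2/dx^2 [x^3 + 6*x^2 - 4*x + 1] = 6*x + 12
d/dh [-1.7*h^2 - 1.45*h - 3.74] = -3.4*h - 1.45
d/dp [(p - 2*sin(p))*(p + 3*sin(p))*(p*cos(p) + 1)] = -(p - 2*sin(p))*(p + 3*sin(p))*(p*sin(p) - cos(p)) + (p - 2*sin(p))*(p*cos(p) + 1)*(3*cos(p) + 1) - (p + 3*sin(p))*(p*cos(p) + 1)*(2*cos(p) - 1)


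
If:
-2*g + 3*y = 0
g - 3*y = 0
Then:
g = 0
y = 0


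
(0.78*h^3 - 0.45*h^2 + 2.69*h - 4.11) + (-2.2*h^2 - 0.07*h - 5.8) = 0.78*h^3 - 2.65*h^2 + 2.62*h - 9.91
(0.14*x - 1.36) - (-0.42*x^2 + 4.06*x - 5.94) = 0.42*x^2 - 3.92*x + 4.58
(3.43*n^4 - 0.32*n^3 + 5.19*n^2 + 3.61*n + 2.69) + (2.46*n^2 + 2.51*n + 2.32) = 3.43*n^4 - 0.32*n^3 + 7.65*n^2 + 6.12*n + 5.01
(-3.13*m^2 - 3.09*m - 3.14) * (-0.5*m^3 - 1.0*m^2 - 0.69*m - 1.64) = 1.565*m^5 + 4.675*m^4 + 6.8197*m^3 + 10.4053*m^2 + 7.2342*m + 5.1496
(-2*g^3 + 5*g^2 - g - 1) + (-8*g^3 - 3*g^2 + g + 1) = -10*g^3 + 2*g^2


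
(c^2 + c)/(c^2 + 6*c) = (c + 1)/(c + 6)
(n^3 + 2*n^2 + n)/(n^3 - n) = (n + 1)/(n - 1)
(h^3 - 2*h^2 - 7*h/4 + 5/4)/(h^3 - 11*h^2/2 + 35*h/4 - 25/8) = 2*(h + 1)/(2*h - 5)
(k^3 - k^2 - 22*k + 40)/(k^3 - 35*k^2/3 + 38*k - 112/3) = 3*(k^2 + k - 20)/(3*k^2 - 29*k + 56)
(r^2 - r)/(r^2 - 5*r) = (r - 1)/(r - 5)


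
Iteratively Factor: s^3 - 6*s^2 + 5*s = (s - 5)*(s^2 - s) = (s - 5)*(s - 1)*(s)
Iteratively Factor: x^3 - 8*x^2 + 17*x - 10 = (x - 1)*(x^2 - 7*x + 10) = (x - 2)*(x - 1)*(x - 5)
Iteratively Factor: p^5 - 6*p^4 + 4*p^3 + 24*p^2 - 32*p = (p + 2)*(p^4 - 8*p^3 + 20*p^2 - 16*p) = (p - 4)*(p + 2)*(p^3 - 4*p^2 + 4*p) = p*(p - 4)*(p + 2)*(p^2 - 4*p + 4) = p*(p - 4)*(p - 2)*(p + 2)*(p - 2)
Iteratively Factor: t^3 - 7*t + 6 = (t - 1)*(t^2 + t - 6) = (t - 1)*(t + 3)*(t - 2)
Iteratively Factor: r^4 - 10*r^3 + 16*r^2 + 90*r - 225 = (r - 3)*(r^3 - 7*r^2 - 5*r + 75) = (r - 5)*(r - 3)*(r^2 - 2*r - 15) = (r - 5)*(r - 3)*(r + 3)*(r - 5)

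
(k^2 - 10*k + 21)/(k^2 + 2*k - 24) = (k^2 - 10*k + 21)/(k^2 + 2*k - 24)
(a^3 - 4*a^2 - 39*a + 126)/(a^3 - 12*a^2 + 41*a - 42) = (a + 6)/(a - 2)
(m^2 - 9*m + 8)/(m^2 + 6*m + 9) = (m^2 - 9*m + 8)/(m^2 + 6*m + 9)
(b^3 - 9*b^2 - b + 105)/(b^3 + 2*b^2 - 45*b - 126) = (b - 5)/(b + 6)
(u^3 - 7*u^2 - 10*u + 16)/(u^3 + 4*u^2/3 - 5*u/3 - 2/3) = 3*(u - 8)/(3*u + 1)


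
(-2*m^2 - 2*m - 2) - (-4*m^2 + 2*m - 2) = 2*m^2 - 4*m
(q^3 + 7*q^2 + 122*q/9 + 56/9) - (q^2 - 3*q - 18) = q^3 + 6*q^2 + 149*q/9 + 218/9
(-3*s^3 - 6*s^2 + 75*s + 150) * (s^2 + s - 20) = -3*s^5 - 9*s^4 + 129*s^3 + 345*s^2 - 1350*s - 3000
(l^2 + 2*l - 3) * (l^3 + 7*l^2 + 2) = l^5 + 9*l^4 + 11*l^3 - 19*l^2 + 4*l - 6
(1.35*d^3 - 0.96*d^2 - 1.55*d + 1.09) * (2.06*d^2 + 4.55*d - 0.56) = 2.781*d^5 + 4.1649*d^4 - 8.317*d^3 - 4.2695*d^2 + 5.8275*d - 0.6104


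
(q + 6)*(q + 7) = q^2 + 13*q + 42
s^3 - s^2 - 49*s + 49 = (s - 7)*(s - 1)*(s + 7)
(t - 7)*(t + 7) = t^2 - 49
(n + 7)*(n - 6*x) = n^2 - 6*n*x + 7*n - 42*x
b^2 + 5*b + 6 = (b + 2)*(b + 3)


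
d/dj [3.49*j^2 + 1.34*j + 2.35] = 6.98*j + 1.34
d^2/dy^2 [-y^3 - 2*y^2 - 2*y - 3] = -6*y - 4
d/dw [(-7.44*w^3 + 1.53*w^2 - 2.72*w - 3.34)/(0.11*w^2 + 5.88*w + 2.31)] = (-0.8184*w^4 - 87.4944*w^3 - 42.2636*w^2 + 7.8034*w + 13.356)/(0.0121*w^4 + 1.2936*w^3 + 35.0826*w^2 + 27.1656*w + 5.3361)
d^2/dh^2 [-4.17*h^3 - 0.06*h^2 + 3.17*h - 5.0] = -25.02*h - 0.12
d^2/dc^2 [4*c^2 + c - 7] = 8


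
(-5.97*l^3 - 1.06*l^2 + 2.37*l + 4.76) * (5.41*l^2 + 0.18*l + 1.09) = -32.2977*l^5 - 6.8092*l^4 + 6.1236*l^3 + 25.0228*l^2 + 3.4401*l + 5.1884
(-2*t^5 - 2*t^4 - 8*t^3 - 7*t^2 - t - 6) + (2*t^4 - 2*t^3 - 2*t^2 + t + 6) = -2*t^5 - 10*t^3 - 9*t^2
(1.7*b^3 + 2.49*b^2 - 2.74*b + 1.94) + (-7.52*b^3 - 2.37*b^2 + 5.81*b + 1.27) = -5.82*b^3 + 0.12*b^2 + 3.07*b + 3.21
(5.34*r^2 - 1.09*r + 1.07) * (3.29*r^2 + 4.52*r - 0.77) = 17.5686*r^4 + 20.5507*r^3 - 5.5183*r^2 + 5.6757*r - 0.8239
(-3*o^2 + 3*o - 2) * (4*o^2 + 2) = -12*o^4 + 12*o^3 - 14*o^2 + 6*o - 4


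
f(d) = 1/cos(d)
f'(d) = sin(d)/cos(d)^2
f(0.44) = 1.11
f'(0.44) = 0.52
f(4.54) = -5.83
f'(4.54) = -33.48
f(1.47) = 9.94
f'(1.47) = 98.26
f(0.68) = 1.29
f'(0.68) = 1.04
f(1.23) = 2.99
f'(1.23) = 8.44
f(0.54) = 1.17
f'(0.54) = 0.70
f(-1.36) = 4.78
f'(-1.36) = -22.34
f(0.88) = 1.57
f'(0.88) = 1.90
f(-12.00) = 1.19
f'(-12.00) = 0.75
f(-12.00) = 1.19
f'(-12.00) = 0.75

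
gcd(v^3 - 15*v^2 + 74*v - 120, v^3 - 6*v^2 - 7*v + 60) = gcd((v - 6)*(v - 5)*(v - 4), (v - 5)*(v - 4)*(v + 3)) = v^2 - 9*v + 20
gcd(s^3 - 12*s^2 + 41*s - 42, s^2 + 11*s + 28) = 1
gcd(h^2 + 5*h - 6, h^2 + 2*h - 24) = h + 6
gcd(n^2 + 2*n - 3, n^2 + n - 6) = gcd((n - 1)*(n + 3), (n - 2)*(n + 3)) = n + 3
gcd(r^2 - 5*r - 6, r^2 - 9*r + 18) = r - 6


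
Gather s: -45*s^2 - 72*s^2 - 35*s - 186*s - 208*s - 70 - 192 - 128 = -117*s^2 - 429*s - 390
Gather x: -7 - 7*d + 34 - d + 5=32 - 8*d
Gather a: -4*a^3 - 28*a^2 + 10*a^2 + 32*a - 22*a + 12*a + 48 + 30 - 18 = -4*a^3 - 18*a^2 + 22*a + 60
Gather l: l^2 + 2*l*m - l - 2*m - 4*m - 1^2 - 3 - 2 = l^2 + l*(2*m - 1) - 6*m - 6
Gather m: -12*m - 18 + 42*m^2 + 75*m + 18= 42*m^2 + 63*m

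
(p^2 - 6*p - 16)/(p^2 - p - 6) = (p - 8)/(p - 3)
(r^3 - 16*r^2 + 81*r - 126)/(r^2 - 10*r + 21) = r - 6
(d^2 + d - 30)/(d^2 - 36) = (d - 5)/(d - 6)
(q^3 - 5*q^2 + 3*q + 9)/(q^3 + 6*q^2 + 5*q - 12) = (q^3 - 5*q^2 + 3*q + 9)/(q^3 + 6*q^2 + 5*q - 12)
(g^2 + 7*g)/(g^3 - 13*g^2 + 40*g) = (g + 7)/(g^2 - 13*g + 40)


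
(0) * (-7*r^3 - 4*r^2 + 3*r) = 0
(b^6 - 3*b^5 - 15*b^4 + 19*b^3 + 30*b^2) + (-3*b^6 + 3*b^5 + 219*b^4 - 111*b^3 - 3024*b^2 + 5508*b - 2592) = -2*b^6 + 204*b^4 - 92*b^3 - 2994*b^2 + 5508*b - 2592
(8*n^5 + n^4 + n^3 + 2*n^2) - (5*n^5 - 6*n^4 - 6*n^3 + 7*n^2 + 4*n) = 3*n^5 + 7*n^4 + 7*n^3 - 5*n^2 - 4*n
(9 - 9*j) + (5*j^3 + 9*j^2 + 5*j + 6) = 5*j^3 + 9*j^2 - 4*j + 15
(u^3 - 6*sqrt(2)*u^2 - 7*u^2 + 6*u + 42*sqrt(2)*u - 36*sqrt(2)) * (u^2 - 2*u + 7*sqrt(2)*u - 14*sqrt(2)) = u^5 - 9*u^4 + sqrt(2)*u^4 - 64*u^3 - 9*sqrt(2)*u^3 + 20*sqrt(2)*u^2 + 744*u^2 - 1680*u - 12*sqrt(2)*u + 1008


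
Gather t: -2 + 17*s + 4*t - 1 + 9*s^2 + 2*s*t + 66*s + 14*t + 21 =9*s^2 + 83*s + t*(2*s + 18) + 18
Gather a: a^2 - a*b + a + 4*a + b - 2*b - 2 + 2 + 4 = a^2 + a*(5 - b) - b + 4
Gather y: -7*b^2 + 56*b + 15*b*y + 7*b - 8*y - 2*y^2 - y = -7*b^2 + 63*b - 2*y^2 + y*(15*b - 9)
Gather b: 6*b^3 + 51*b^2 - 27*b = 6*b^3 + 51*b^2 - 27*b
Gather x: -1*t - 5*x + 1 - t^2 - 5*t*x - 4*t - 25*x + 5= -t^2 - 5*t + x*(-5*t - 30) + 6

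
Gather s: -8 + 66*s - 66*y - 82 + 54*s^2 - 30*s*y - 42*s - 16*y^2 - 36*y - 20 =54*s^2 + s*(24 - 30*y) - 16*y^2 - 102*y - 110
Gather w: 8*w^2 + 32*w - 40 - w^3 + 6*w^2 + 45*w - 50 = -w^3 + 14*w^2 + 77*w - 90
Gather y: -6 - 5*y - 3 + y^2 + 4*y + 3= y^2 - y - 6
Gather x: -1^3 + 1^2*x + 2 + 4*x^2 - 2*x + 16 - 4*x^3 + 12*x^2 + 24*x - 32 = -4*x^3 + 16*x^2 + 23*x - 15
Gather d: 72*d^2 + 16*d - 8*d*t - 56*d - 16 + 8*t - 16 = 72*d^2 + d*(-8*t - 40) + 8*t - 32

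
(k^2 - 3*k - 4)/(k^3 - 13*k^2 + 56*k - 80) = (k + 1)/(k^2 - 9*k + 20)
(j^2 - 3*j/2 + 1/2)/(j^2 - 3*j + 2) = (j - 1/2)/(j - 2)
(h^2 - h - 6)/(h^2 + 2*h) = (h - 3)/h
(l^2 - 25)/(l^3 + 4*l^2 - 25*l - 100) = 1/(l + 4)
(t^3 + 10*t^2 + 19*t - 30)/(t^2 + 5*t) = t + 5 - 6/t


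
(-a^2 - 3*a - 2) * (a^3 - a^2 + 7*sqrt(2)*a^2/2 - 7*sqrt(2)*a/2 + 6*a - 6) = -a^5 - 7*sqrt(2)*a^4/2 - 2*a^4 - 7*sqrt(2)*a^3 - 5*a^3 - 10*a^2 + 7*sqrt(2)*a^2/2 + 6*a + 7*sqrt(2)*a + 12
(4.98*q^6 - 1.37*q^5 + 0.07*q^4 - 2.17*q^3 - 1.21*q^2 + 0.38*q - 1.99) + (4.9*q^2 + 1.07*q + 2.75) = 4.98*q^6 - 1.37*q^5 + 0.07*q^4 - 2.17*q^3 + 3.69*q^2 + 1.45*q + 0.76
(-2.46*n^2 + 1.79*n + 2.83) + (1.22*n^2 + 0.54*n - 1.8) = -1.24*n^2 + 2.33*n + 1.03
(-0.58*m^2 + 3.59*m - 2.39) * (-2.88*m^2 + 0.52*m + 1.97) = 1.6704*m^4 - 10.6408*m^3 + 7.6074*m^2 + 5.8295*m - 4.7083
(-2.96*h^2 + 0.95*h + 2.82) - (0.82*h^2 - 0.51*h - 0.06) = -3.78*h^2 + 1.46*h + 2.88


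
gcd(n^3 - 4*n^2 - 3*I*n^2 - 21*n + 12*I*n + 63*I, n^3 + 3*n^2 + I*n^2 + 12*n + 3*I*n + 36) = n^2 + n*(3 - 3*I) - 9*I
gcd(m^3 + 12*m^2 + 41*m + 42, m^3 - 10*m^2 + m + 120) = m + 3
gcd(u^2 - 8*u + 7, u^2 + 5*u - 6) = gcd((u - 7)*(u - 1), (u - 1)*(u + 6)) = u - 1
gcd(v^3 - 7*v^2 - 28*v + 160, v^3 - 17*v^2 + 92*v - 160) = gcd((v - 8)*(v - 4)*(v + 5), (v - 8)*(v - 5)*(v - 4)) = v^2 - 12*v + 32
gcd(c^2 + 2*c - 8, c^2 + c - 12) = c + 4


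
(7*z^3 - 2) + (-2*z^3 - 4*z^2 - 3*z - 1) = 5*z^3 - 4*z^2 - 3*z - 3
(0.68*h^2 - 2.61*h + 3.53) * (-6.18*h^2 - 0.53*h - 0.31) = -4.2024*h^4 + 15.7694*h^3 - 20.6429*h^2 - 1.0618*h - 1.0943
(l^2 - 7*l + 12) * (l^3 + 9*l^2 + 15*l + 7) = l^5 + 2*l^4 - 36*l^3 + 10*l^2 + 131*l + 84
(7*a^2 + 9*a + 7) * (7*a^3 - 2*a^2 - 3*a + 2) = 49*a^5 + 49*a^4 + 10*a^3 - 27*a^2 - 3*a + 14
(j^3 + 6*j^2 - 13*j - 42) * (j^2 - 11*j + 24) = j^5 - 5*j^4 - 55*j^3 + 245*j^2 + 150*j - 1008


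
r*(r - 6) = r^2 - 6*r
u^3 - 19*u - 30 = (u - 5)*(u + 2)*(u + 3)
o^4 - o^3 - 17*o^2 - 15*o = o*(o - 5)*(o + 1)*(o + 3)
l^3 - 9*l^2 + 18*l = l*(l - 6)*(l - 3)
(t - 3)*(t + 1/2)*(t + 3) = t^3 + t^2/2 - 9*t - 9/2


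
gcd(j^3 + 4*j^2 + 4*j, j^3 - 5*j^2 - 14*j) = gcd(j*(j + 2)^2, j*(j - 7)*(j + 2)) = j^2 + 2*j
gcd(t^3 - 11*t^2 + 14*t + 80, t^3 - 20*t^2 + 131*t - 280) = t^2 - 13*t + 40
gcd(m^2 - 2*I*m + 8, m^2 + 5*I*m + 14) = 1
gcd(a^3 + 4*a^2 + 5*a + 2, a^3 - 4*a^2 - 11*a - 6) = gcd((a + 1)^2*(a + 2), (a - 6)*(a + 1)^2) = a^2 + 2*a + 1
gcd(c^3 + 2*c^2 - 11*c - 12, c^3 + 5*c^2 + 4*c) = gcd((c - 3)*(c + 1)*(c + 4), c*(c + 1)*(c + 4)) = c^2 + 5*c + 4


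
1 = 1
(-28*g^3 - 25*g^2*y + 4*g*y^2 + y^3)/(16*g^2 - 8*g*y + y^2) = (7*g^2 + 8*g*y + y^2)/(-4*g + y)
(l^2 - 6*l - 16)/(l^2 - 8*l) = (l + 2)/l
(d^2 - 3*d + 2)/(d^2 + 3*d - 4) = (d - 2)/(d + 4)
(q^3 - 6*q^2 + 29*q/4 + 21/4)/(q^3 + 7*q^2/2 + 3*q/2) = (2*q^2 - 13*q + 21)/(2*q*(q + 3))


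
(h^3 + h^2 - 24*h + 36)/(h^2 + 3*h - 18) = h - 2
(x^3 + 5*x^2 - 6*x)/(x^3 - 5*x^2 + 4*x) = (x + 6)/(x - 4)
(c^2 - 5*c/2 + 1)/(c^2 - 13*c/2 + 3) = (c - 2)/(c - 6)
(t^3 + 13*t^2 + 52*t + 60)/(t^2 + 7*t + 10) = t + 6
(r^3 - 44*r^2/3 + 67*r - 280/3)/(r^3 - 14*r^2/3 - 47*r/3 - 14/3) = (3*r^2 - 23*r + 40)/(3*r^2 + 7*r + 2)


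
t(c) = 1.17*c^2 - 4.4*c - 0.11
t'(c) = 2.34*c - 4.4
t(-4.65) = 45.65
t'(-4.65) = -15.28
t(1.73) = -4.22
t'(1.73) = -0.35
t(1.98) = -4.24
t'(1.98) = 0.23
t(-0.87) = 4.60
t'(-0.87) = -6.44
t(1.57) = -4.13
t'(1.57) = -0.73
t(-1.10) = 6.15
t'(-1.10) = -6.97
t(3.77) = -0.07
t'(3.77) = 4.42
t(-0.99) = 5.39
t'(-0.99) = -6.72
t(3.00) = -2.78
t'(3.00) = 2.62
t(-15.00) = 329.14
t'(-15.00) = -39.50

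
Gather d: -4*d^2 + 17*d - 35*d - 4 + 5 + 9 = -4*d^2 - 18*d + 10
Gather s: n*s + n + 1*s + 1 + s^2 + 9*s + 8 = n + s^2 + s*(n + 10) + 9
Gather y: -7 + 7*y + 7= 7*y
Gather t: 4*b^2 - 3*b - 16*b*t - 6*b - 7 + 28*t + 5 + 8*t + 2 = 4*b^2 - 9*b + t*(36 - 16*b)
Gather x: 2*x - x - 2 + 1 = x - 1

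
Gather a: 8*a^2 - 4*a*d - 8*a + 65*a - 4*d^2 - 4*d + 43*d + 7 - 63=8*a^2 + a*(57 - 4*d) - 4*d^2 + 39*d - 56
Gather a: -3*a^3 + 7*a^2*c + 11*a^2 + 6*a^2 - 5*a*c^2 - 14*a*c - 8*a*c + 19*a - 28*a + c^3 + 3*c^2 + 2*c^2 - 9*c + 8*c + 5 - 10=-3*a^3 + a^2*(7*c + 17) + a*(-5*c^2 - 22*c - 9) + c^3 + 5*c^2 - c - 5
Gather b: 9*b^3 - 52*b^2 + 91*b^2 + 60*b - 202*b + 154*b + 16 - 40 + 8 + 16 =9*b^3 + 39*b^2 + 12*b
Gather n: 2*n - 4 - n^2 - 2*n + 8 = 4 - n^2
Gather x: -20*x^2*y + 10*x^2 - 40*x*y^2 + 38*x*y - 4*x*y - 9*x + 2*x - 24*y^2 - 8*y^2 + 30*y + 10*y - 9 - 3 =x^2*(10 - 20*y) + x*(-40*y^2 + 34*y - 7) - 32*y^2 + 40*y - 12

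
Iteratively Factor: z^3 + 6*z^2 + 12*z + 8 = (z + 2)*(z^2 + 4*z + 4) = (z + 2)^2*(z + 2)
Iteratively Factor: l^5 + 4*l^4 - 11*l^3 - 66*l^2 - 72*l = (l + 3)*(l^4 + l^3 - 14*l^2 - 24*l) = l*(l + 3)*(l^3 + l^2 - 14*l - 24) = l*(l + 2)*(l + 3)*(l^2 - l - 12) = l*(l + 2)*(l + 3)^2*(l - 4)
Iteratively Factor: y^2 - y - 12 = (y - 4)*(y + 3)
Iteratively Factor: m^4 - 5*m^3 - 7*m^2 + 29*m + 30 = (m + 2)*(m^3 - 7*m^2 + 7*m + 15) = (m - 3)*(m + 2)*(m^2 - 4*m - 5) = (m - 3)*(m + 1)*(m + 2)*(m - 5)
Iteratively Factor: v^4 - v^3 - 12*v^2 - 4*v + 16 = (v + 2)*(v^3 - 3*v^2 - 6*v + 8) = (v + 2)^2*(v^2 - 5*v + 4) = (v - 4)*(v + 2)^2*(v - 1)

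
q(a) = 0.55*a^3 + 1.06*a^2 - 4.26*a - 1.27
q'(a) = 1.65*a^2 + 2.12*a - 4.26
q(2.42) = 2.42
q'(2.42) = 10.53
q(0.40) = -2.77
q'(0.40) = -3.15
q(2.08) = -0.60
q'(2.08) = 7.29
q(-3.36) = 4.15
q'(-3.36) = 7.24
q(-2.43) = 7.45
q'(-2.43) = 0.33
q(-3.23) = 5.01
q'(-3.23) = 6.11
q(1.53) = -3.34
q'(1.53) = 2.85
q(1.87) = -1.93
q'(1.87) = 5.47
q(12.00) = 1050.65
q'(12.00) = 258.78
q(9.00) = 447.20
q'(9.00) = 148.47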